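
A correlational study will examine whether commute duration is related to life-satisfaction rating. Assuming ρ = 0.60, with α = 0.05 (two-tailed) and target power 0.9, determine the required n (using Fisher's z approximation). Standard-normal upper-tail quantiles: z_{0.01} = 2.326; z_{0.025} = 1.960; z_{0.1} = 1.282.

Fisher's z: C = ½·ln((1+r)/(1−r)) = ½·ln(4.0000) = 0.6931.
n = ((z_{α/2} + z_β)/C)² + 3.
(1.960 + 1.282) / 0.6931 = 3.242 / 0.6931 = 4.678.
n = 4.678² + 3 = 21.88 + 3 = 24.9.
Round up.

n = 25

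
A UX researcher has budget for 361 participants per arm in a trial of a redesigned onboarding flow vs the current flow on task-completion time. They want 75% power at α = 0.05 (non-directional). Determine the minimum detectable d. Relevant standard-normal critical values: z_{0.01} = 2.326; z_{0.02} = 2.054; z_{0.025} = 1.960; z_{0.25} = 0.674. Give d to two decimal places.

d_min ≈ 0.20

For two independent groups of n = 361 each: d_min = (z_{α/2} + z_β)·√(2/n).
z-sum = 1.960 + 0.674 = 2.634.
d_min = 2.634 × √(2/361) = 2.634 × 0.0744 = 0.196.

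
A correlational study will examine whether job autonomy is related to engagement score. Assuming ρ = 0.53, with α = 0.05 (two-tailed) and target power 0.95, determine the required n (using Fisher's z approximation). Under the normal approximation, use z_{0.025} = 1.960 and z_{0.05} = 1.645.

n = 41

Fisher's z: C = ½·ln((1+r)/(1−r)) = ½·ln(3.2553) = 0.5901.
n = ((z_{α/2} + z_β)/C)² + 3.
(1.960 + 1.645) / 0.5901 = 3.605 / 0.5901 = 6.109.
n = 6.109² + 3 = 37.32 + 3 = 40.3.
Round up.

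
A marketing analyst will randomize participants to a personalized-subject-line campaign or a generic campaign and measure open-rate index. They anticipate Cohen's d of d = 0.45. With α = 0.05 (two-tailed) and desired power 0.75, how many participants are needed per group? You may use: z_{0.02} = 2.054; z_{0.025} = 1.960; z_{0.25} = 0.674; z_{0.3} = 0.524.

For two independent groups with equal n: n = 2·((z_{α/2} + z_β) / d)².
z_{α/2} + z_β = 1.960 + 0.674 = 2.634.
n = 2 × (2.634 / 0.45)² = 2 × 5.853² = 2 × 34.26 = 68.5.
Round up to the next whole participant.

n = 69 per group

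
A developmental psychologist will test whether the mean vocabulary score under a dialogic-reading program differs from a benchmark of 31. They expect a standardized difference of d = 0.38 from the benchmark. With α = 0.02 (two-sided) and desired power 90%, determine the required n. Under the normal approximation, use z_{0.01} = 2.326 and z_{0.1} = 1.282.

For a one-sample test: n = ((z_{α/2} + z_β) / d)².
z_{α/2} + z_β = 2.326 + 1.282 = 3.608.
n = (3.608 / 0.38)² = 9.495² = 90.15.
Round up.

n = 91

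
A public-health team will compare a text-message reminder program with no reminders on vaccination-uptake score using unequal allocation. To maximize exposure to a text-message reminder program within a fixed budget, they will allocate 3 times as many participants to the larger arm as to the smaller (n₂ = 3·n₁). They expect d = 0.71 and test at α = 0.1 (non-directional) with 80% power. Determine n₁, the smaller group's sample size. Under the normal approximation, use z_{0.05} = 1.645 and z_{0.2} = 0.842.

With allocation ratio k = n₂/n₁ = 3, Var(x̄₁−x̄₂) = σ²(1/n₁ + 1/(k·n₁)) = σ²·(k+1)/(k·n₁).
So n₁ = (1 + 1/k)·((z_{α/2} + z_β)/d)² = 1.333 × (2.487/0.71)².
n₁ = 1.333 × 12.27 = 16.4.
Round up: n₁ = 17, giving n₂ = 3 × 17 = 51.

n₁ = 17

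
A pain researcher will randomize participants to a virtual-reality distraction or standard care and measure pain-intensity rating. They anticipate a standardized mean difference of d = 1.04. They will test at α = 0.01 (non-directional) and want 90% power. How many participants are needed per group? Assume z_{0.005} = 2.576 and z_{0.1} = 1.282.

n = 28 per group

For two independent groups with equal n: n = 2·((z_{α/2} + z_β) / d)².
z_{α/2} + z_β = 2.576 + 1.282 = 3.858.
n = 2 × (3.858 / 1.04)² = 2 × 3.710² = 2 × 13.76 = 27.5.
Round up to the next whole participant.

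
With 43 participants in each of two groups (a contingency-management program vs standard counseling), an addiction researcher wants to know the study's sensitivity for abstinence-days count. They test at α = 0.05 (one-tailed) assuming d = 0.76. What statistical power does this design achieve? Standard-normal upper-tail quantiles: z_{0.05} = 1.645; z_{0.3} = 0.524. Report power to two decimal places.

For two equal groups, power = Φ(d·√(n/2) − z_{α}).
d·√(n/2) = 0.76 × √(43/2) = 0.76 × 4.637 = 3.524.
z_β = 3.524 − 1.645 = 1.879.
Power = Φ(1.879) = 0.970.

power ≈ 0.97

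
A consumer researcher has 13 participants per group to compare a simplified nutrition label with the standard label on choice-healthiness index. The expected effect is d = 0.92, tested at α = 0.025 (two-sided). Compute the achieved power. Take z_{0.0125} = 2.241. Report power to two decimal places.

power ≈ 0.54

For two equal groups, power = Φ(d·√(n/2) − z_{α/2}).
d·√(n/2) = 0.92 × √(13/2) = 0.92 × 2.550 = 2.346.
z_β = 2.346 − 2.241 = 0.105.
Power = Φ(0.105) = 0.542.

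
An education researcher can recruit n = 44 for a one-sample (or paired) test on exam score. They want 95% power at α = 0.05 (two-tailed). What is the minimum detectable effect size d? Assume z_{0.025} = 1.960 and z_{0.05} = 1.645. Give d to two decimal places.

d_min ≈ 0.54

For a single sample (or paired design) of n = 44: d_min = (z_{α/2} + z_β)/√n.
z-sum = 1.960 + 1.645 = 3.605.
d_min = 3.605 / √44 = 3.605 / 6.633 = 0.543.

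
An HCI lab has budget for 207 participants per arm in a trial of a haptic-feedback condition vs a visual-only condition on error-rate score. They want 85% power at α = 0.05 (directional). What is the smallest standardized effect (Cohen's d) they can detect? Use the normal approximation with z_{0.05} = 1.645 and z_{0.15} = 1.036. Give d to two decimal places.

For two independent groups of n = 207 each: d_min = (z_{α} + z_β)·√(2/n).
z-sum = 1.645 + 1.036 = 2.681.
d_min = 2.681 × √(2/207) = 2.681 × 0.0983 = 0.264.

d_min ≈ 0.26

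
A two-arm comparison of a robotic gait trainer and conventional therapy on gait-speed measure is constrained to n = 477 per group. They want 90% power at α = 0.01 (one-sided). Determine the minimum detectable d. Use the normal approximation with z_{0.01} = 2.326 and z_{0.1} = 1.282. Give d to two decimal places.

For two independent groups of n = 477 each: d_min = (z_{α} + z_β)·√(2/n).
z-sum = 2.326 + 1.282 = 3.608.
d_min = 3.608 × √(2/477) = 3.608 × 0.0648 = 0.234.

d_min ≈ 0.23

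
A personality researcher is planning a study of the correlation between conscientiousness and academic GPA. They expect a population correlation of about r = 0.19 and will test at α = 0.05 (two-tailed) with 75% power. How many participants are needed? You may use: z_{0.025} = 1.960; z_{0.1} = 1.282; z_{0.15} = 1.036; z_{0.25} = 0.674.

Fisher's z: C = ½·ln((1+r)/(1−r)) = ½·ln(1.4691) = 0.1923.
n = ((z_{α/2} + z_β)/C)² + 3.
(1.960 + 0.674) / 0.1923 = 2.634 / 0.1923 = 13.697.
n = 13.697² + 3 = 187.62 + 3 = 190.6.
Round up.

n = 191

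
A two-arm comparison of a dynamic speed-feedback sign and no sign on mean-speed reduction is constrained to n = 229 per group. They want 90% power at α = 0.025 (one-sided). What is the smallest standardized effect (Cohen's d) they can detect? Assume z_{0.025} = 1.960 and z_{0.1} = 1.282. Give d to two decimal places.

d_min ≈ 0.30

For two independent groups of n = 229 each: d_min = (z_{α} + z_β)·√(2/n).
z-sum = 1.960 + 1.282 = 3.242.
d_min = 3.242 × √(2/229) = 3.242 × 0.0935 = 0.303.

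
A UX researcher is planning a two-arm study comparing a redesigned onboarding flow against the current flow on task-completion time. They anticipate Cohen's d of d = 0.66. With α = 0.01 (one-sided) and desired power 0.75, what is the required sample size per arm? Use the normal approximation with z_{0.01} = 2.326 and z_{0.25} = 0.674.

For two independent groups with equal n: n = 2·((z_{α} + z_β) / d)².
z_{α} + z_β = 2.326 + 0.674 = 3.000.
n = 2 × (3.000 / 0.66)² = 2 × 4.545² = 2 × 20.66 = 41.3.
Round up to the next whole participant.

n = 42 per group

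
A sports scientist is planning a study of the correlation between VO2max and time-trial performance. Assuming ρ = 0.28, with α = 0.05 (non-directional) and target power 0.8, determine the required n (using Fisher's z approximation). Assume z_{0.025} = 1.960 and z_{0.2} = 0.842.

n = 98

Fisher's z: C = ½·ln((1+r)/(1−r)) = ½·ln(1.7778) = 0.2877.
n = ((z_{α/2} + z_β)/C)² + 3.
(1.960 + 0.842) / 0.2877 = 2.802 / 0.2877 = 9.739.
n = 9.739² + 3 = 94.85 + 3 = 97.9.
Round up.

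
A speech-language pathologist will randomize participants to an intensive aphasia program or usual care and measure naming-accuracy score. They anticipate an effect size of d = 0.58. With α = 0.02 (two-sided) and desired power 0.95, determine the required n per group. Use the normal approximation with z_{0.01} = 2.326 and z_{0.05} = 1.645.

n = 94 per group

For two independent groups with equal n: n = 2·((z_{α/2} + z_β) / d)².
z_{α/2} + z_β = 2.326 + 1.645 = 3.971.
n = 2 × (3.971 / 0.58)² = 2 × 6.847² = 2 × 46.88 = 93.8.
Round up to the next whole participant.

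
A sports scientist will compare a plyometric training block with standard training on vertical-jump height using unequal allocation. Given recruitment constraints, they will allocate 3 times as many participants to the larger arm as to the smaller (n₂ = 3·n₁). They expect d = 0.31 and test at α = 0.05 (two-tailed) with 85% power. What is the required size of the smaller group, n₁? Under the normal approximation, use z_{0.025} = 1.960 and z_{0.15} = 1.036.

n₁ = 125

With allocation ratio k = n₂/n₁ = 3, Var(x̄₁−x̄₂) = σ²(1/n₁ + 1/(k·n₁)) = σ²·(k+1)/(k·n₁).
So n₁ = (1 + 1/k)·((z_{α/2} + z_β)/d)² = 1.333 × (2.996/0.31)².
n₁ = 1.333 × 93.40 = 124.5.
Round up: n₁ = 125, giving n₂ = 3 × 125 = 375.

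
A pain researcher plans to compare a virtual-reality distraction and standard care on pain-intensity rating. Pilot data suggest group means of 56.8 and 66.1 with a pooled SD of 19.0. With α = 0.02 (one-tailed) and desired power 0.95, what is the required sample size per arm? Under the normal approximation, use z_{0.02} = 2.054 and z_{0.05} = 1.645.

Cohen's d = |M₁ − M₂| / SD_pooled = |56.8 − 66.1| / 19.0 = 9.3 / 19.0 = 0.489.
For two independent groups with equal n: n = 2·((z_{α} + z_β) / d)².
z_{α} + z_β = 2.054 + 1.645 = 3.699.
n = 2 × (3.699 / 0.489)² = 2 × 7.564² = 2 × 57.22 = 114.4.
Round up to the next whole participant.

n = 115 per group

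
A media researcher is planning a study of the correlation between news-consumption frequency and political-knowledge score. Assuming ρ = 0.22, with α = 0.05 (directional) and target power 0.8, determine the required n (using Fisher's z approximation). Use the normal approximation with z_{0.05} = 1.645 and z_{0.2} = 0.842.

n = 127

Fisher's z: C = ½·ln((1+r)/(1−r)) = ½·ln(1.5641) = 0.2237.
n = ((z_{α} + z_β)/C)² + 3.
(1.645 + 0.842) / 0.2237 = 2.487 / 0.2237 = 11.118.
n = 11.118² + 3 = 123.60 + 3 = 126.6.
Round up.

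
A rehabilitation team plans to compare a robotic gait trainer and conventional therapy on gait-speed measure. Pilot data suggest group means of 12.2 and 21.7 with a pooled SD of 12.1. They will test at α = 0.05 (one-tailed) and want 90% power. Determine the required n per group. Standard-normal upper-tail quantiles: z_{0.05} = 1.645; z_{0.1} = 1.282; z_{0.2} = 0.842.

n = 28 per group

Cohen's d = |M₁ − M₂| / SD_pooled = |12.2 − 21.7| / 12.1 = 9.5 / 12.1 = 0.785.
For two independent groups with equal n: n = 2·((z_{α} + z_β) / d)².
z_{α} + z_β = 1.645 + 1.282 = 2.927.
n = 2 × (2.927 / 0.785)² = 2 × 3.729² = 2 × 13.90 = 27.8.
Round up to the next whole participant.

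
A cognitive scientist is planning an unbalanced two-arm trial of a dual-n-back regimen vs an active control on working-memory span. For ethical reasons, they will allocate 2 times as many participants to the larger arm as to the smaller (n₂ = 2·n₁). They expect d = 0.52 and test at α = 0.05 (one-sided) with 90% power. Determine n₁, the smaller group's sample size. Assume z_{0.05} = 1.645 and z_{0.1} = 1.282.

With allocation ratio k = n₂/n₁ = 2, Var(x̄₁−x̄₂) = σ²(1/n₁ + 1/(k·n₁)) = σ²·(k+1)/(k·n₁).
So n₁ = (1 + 1/k)·((z_{α} + z_β)/d)² = 1.500 × (2.927/0.52)².
n₁ = 1.500 × 31.68 = 47.5.
Round up: n₁ = 48, giving n₂ = 2 × 48 = 96.

n₁ = 48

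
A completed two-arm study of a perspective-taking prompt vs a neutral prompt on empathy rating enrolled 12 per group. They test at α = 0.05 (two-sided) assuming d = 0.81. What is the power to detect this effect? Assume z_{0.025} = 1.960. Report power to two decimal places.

For two equal groups, power = Φ(d·√(n/2) − z_{α/2}).
d·√(n/2) = 0.81 × √(12/2) = 0.81 × 2.449 = 1.984.
z_β = 1.984 − 1.960 = 0.024.
Power = Φ(0.024) = 0.510.

power ≈ 0.51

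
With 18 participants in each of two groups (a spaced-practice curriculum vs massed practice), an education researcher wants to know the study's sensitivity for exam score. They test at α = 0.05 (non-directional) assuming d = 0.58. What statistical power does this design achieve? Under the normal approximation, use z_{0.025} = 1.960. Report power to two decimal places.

power ≈ 0.41

For two equal groups, power = Φ(d·√(n/2) − z_{α/2}).
d·√(n/2) = 0.58 × √(18/2) = 0.58 × 3.000 = 1.740.
z_β = 1.740 − 1.960 = -0.220.
Power = Φ(-0.220) = 0.413.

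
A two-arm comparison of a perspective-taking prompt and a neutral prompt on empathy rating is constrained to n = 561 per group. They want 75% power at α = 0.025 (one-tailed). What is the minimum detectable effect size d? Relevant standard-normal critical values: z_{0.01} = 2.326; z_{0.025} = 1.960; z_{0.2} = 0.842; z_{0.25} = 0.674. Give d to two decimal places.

d_min ≈ 0.16

For two independent groups of n = 561 each: d_min = (z_{α} + z_β)·√(2/n).
z-sum = 1.960 + 0.674 = 2.634.
d_min = 2.634 × √(2/561) = 2.634 × 0.0597 = 0.157.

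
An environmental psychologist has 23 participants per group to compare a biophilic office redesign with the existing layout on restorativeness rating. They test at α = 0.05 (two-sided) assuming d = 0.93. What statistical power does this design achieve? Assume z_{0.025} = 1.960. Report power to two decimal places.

For two equal groups, power = Φ(d·√(n/2) − z_{α/2}).
d·√(n/2) = 0.93 × √(23/2) = 0.93 × 3.391 = 3.154.
z_β = 3.154 − 1.960 = 1.194.
Power = Φ(1.194) = 0.884.

power ≈ 0.88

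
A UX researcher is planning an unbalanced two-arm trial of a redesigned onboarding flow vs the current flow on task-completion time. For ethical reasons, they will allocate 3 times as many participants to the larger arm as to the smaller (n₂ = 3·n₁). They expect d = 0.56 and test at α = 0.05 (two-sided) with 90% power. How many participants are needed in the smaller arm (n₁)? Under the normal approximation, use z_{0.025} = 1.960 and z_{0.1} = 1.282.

n₁ = 45

With allocation ratio k = n₂/n₁ = 3, Var(x̄₁−x̄₂) = σ²(1/n₁ + 1/(k·n₁)) = σ²·(k+1)/(k·n₁).
So n₁ = (1 + 1/k)·((z_{α/2} + z_β)/d)² = 1.333 × (3.242/0.56)².
n₁ = 1.333 × 33.52 = 44.7.
Round up: n₁ = 45, giving n₂ = 3 × 45 = 135.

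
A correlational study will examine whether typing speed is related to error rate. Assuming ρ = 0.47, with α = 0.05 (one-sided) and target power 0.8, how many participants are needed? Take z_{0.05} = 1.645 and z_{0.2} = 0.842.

Fisher's z: C = ½·ln((1+r)/(1−r)) = ½·ln(2.7736) = 0.5101.
n = ((z_{α} + z_β)/C)² + 3.
(1.645 + 0.842) / 0.5101 = 2.487 / 0.5101 = 4.876.
n = 4.876² + 3 = 23.77 + 3 = 26.8.
Round up.

n = 27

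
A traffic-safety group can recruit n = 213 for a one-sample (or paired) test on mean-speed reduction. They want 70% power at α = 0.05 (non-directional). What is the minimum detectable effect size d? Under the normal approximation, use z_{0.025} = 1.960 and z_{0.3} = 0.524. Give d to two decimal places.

For a single sample (or paired design) of n = 213: d_min = (z_{α/2} + z_β)/√n.
z-sum = 1.960 + 0.524 = 2.484.
d_min = 2.484 / √213 = 2.484 / 14.595 = 0.170.

d_min ≈ 0.17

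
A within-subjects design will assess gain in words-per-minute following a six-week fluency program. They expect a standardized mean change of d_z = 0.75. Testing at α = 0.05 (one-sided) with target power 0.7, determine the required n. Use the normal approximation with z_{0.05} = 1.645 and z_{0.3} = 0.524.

For a paired (one-sample on differences) test: n = ((z_{α} + z_β) / d)².
z_{α} + z_β = 1.645 + 0.524 = 2.169.
n = (2.169 / 0.75)² = 2.892² = 8.36.
Round up.

n = 9 pairs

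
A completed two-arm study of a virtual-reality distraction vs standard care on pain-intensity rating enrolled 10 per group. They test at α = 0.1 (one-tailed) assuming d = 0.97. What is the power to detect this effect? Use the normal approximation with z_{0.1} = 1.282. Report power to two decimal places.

For two equal groups, power = Φ(d·√(n/2) − z_{α}).
d·√(n/2) = 0.97 × √(10/2) = 0.97 × 2.236 = 2.169.
z_β = 2.169 − 1.282 = 0.887.
Power = Φ(0.887) = 0.812.

power ≈ 0.81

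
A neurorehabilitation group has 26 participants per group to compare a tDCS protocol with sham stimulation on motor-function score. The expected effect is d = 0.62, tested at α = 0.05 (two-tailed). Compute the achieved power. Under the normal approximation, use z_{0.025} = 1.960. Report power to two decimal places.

For two equal groups, power = Φ(d·√(n/2) − z_{α/2}).
d·√(n/2) = 0.62 × √(26/2) = 0.62 × 3.606 = 2.235.
z_β = 2.235 − 1.960 = 0.275.
Power = Φ(0.275) = 0.609.

power ≈ 0.61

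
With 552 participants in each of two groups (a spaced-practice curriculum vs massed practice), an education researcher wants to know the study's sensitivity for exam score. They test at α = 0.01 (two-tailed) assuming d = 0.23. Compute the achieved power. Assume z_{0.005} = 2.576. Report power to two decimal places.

power ≈ 0.89

For two equal groups, power = Φ(d·√(n/2) − z_{α/2}).
d·√(n/2) = 0.23 × √(552/2) = 0.23 × 16.613 = 3.821.
z_β = 3.821 − 2.576 = 1.245.
Power = Φ(1.245) = 0.893.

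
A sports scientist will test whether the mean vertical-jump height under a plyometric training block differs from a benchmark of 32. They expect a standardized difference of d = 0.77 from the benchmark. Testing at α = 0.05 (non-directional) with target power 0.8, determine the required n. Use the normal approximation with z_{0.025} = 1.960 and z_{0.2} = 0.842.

For a one-sample test: n = ((z_{α/2} + z_β) / d)².
z_{α/2} + z_β = 1.960 + 0.842 = 2.802.
n = (2.802 / 0.77)² = 3.639² = 13.24.
Round up.

n = 14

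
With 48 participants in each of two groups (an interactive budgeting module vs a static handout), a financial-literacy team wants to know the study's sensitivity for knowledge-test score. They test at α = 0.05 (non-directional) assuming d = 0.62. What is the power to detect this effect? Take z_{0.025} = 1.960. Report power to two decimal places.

power ≈ 0.86

For two equal groups, power = Φ(d·√(n/2) − z_{α/2}).
d·√(n/2) = 0.62 × √(48/2) = 0.62 × 4.899 = 3.037.
z_β = 3.037 − 1.960 = 1.077.
Power = Φ(1.077) = 0.859.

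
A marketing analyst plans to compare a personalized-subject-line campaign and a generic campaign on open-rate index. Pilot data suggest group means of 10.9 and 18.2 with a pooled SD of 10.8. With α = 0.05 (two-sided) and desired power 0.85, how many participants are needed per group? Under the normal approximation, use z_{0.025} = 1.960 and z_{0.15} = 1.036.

n = 40 per group

Cohen's d = |M₁ − M₂| / SD_pooled = |10.9 − 18.2| / 10.8 = 7.3 / 10.8 = 0.676.
For two independent groups with equal n: n = 2·((z_{α/2} + z_β) / d)².
z_{α/2} + z_β = 1.960 + 1.036 = 2.996.
n = 2 × (2.996 / 0.676)² = 2 × 4.432² = 2 × 19.64 = 39.3.
Round up to the next whole participant.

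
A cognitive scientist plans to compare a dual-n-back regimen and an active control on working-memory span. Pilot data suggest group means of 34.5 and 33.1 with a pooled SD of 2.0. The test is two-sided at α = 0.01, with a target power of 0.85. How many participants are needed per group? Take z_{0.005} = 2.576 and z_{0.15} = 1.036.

n = 54 per group

Cohen's d = |M₁ − M₂| / SD_pooled = |34.5 − 33.1| / 2.0 = 1.4 / 2.0 = 0.700.
For two independent groups with equal n: n = 2·((z_{α/2} + z_β) / d)².
z_{α/2} + z_β = 2.576 + 1.036 = 3.612.
n = 2 × (3.612 / 0.700)² = 2 × 5.160² = 2 × 26.63 = 53.3.
Round up to the next whole participant.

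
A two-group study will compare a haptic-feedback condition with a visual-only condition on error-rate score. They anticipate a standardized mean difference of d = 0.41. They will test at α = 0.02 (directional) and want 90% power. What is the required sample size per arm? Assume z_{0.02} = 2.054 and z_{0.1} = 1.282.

For two independent groups with equal n: n = 2·((z_{α} + z_β) / d)².
z_{α} + z_β = 2.054 + 1.282 = 3.336.
n = 2 × (3.336 / 0.41)² = 2 × 8.137² = 2 × 66.20 = 132.4.
Round up to the next whole participant.

n = 133 per group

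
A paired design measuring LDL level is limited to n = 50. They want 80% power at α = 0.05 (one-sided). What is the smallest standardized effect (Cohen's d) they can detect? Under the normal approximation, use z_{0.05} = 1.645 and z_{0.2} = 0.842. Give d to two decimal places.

d_min ≈ 0.35

For a single sample (or paired design) of n = 50: d_min = (z_{α} + z_β)/√n.
z-sum = 1.645 + 0.842 = 2.487.
d_min = 2.487 / √50 = 2.487 / 7.071 = 0.352.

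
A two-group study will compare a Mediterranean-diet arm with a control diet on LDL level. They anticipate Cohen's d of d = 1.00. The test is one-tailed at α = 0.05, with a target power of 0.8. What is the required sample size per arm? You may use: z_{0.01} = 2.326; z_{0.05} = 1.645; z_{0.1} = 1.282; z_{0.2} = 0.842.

For two independent groups with equal n: n = 2·((z_{α} + z_β) / d)².
z_{α} + z_β = 1.645 + 0.842 = 2.487.
n = 2 × (2.487 / 1.00)² = 2 × 2.487² = 2 × 6.19 = 12.4.
Round up to the next whole participant.

n = 13 per group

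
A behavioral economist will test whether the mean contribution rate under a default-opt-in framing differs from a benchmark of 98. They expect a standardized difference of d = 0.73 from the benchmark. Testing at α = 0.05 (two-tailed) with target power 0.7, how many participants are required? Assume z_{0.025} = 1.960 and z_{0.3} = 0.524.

n = 12

For a one-sample test: n = ((z_{α/2} + z_β) / d)².
z_{α/2} + z_β = 1.960 + 0.524 = 2.484.
n = (2.484 / 0.73)² = 3.403² = 11.58.
Round up.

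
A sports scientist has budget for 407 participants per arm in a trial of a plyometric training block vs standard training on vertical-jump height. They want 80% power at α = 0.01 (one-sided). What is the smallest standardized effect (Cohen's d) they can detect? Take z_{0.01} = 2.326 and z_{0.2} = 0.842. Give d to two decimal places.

For two independent groups of n = 407 each: d_min = (z_{α} + z_β)·√(2/n).
z-sum = 2.326 + 0.842 = 3.168.
d_min = 3.168 × √(2/407) = 3.168 × 0.0701 = 0.222.

d_min ≈ 0.22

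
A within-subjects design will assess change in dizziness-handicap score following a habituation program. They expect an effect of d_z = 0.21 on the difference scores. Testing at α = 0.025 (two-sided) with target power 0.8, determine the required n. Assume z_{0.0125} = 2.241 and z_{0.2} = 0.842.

n = 216 pairs

For a paired (one-sample on differences) test: n = ((z_{α/2} + z_β) / d)².
z_{α/2} + z_β = 2.241 + 0.842 = 3.083.
n = (3.083 / 0.21)² = 14.681² = 215.53.
Round up.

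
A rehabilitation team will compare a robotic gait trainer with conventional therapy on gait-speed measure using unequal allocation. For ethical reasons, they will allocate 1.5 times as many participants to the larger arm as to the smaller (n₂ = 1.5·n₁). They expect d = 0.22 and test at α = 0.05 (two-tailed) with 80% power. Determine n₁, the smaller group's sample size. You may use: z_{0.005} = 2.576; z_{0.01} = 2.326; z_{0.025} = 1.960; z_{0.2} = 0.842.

n₁ = 271

With allocation ratio k = n₂/n₁ = 1.5, Var(x̄₁−x̄₂) = σ²(1/n₁ + 1/(k·n₁)) = σ²·(k+1)/(k·n₁).
So n₁ = (1 + 1/k)·((z_{α/2} + z_β)/d)² = 1.667 × (2.802/0.22)².
n₁ = 1.667 × 162.21 = 270.4.
Round up: n₁ = 271, giving n₂ = ⌈1.5 × 271⌉ = ⌈406.5⌉ = 407.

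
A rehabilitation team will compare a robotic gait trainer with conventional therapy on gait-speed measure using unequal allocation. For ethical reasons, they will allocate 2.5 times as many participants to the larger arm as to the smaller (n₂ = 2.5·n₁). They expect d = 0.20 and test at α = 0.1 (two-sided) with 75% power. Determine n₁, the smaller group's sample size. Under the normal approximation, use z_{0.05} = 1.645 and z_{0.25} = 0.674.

n₁ = 189

With allocation ratio k = n₂/n₁ = 2.5, Var(x̄₁−x̄₂) = σ²(1/n₁ + 1/(k·n₁)) = σ²·(k+1)/(k·n₁).
So n₁ = (1 + 1/k)·((z_{α/2} + z_β)/d)² = 1.400 × (2.319/0.20)².
n₁ = 1.400 × 134.44 = 188.2.
Round up: n₁ = 189, giving n₂ = ⌈2.5 × 189⌉ = ⌈472.5⌉ = 473.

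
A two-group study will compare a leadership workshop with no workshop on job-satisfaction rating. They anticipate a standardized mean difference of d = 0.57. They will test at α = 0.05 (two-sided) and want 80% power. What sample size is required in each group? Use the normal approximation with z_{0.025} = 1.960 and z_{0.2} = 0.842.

For two independent groups with equal n: n = 2·((z_{α/2} + z_β) / d)².
z_{α/2} + z_β = 1.960 + 0.842 = 2.802.
n = 2 × (2.802 / 0.57)² = 2 × 4.916² = 2 × 24.16 = 48.3.
Round up to the next whole participant.

n = 49 per group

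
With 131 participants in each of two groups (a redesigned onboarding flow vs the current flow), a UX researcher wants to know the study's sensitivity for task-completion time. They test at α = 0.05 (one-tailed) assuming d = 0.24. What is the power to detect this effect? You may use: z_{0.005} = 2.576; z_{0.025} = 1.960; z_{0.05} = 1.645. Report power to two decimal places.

For two equal groups, power = Φ(d·√(n/2) − z_{α}).
d·√(n/2) = 0.24 × √(131/2) = 0.24 × 8.093 = 1.942.
z_β = 1.942 − 1.645 = 0.297.
Power = Φ(0.297) = 0.617.

power ≈ 0.62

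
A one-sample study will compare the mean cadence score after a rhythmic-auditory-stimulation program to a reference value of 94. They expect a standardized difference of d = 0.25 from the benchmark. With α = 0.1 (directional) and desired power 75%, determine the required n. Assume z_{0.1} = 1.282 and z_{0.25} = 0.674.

For a one-sample test: n = ((z_{α} + z_β) / d)².
z_{α} + z_β = 1.282 + 0.674 = 1.956.
n = (1.956 / 0.25)² = 7.824² = 61.21.
Round up.

n = 62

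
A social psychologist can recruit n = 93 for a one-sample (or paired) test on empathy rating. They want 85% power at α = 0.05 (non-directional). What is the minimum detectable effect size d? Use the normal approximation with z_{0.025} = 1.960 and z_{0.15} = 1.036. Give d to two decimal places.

d_min ≈ 0.31

For a single sample (or paired design) of n = 93: d_min = (z_{α/2} + z_β)/√n.
z-sum = 1.960 + 1.036 = 2.996.
d_min = 2.996 / √93 = 2.996 / 9.644 = 0.311.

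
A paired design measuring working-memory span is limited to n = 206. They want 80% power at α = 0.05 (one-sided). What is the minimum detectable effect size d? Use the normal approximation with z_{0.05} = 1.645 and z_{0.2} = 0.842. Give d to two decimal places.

d_min ≈ 0.17

For a single sample (or paired design) of n = 206: d_min = (z_{α} + z_β)/√n.
z-sum = 1.645 + 0.842 = 2.487.
d_min = 2.487 / √206 = 2.487 / 14.353 = 0.173.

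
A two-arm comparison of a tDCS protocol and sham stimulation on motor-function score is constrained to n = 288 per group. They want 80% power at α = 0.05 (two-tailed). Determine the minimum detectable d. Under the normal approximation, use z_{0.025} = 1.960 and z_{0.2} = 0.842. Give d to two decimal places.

For two independent groups of n = 288 each: d_min = (z_{α/2} + z_β)·√(2/n).
z-sum = 1.960 + 0.842 = 2.802.
d_min = 2.802 × √(2/288) = 2.802 × 0.0833 = 0.233.

d_min ≈ 0.23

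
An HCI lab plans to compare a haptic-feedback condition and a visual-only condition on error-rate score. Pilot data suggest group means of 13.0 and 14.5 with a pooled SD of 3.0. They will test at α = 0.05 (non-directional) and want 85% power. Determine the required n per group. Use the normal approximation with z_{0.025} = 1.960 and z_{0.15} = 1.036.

Cohen's d = |M₁ − M₂| / SD_pooled = |13.0 − 14.5| / 3.0 = 1.5 / 3.0 = 0.500.
For two independent groups with equal n: n = 2·((z_{α/2} + z_β) / d)².
z_{α/2} + z_β = 1.960 + 1.036 = 2.996.
n = 2 × (2.996 / 0.500)² = 2 × 5.992² = 2 × 35.90 = 71.8.
Round up to the next whole participant.

n = 72 per group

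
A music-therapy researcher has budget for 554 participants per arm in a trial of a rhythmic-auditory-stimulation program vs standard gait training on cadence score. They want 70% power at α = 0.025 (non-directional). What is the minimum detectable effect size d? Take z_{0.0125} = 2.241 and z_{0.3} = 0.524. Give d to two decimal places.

d_min ≈ 0.17

For two independent groups of n = 554 each: d_min = (z_{α/2} + z_β)·√(2/n).
z-sum = 2.241 + 0.524 = 2.765.
d_min = 2.765 × √(2/554) = 2.765 × 0.0601 = 0.166.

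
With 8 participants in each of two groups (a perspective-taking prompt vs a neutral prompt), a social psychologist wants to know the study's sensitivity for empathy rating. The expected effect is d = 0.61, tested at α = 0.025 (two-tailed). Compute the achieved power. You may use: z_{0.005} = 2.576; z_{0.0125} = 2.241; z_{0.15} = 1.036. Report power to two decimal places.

power ≈ 0.15

For two equal groups, power = Φ(d·√(n/2) − z_{α/2}).
d·√(n/2) = 0.61 × √(8/2) = 0.61 × 2.000 = 1.220.
z_β = 1.220 − 2.241 = -1.021.
Power = Φ(-1.021) = 0.154.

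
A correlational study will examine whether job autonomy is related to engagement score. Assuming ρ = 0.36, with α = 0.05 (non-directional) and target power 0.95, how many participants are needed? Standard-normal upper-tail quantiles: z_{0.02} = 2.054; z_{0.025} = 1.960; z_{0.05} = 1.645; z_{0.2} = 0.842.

n = 95

Fisher's z: C = ½·ln((1+r)/(1−r)) = ½·ln(2.1250) = 0.3769.
n = ((z_{α/2} + z_β)/C)² + 3.
(1.960 + 1.645) / 0.3769 = 3.605 / 0.3769 = 9.565.
n = 9.565² + 3 = 91.49 + 3 = 94.5.
Round up.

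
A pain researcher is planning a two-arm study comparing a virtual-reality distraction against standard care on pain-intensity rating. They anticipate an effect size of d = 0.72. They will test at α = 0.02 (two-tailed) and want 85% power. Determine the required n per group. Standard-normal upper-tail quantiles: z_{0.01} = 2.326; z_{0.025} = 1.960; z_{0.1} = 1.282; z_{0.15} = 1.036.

For two independent groups with equal n: n = 2·((z_{α/2} + z_β) / d)².
z_{α/2} + z_β = 2.326 + 1.036 = 3.362.
n = 2 × (3.362 / 0.72)² = 2 × 4.669² = 2 × 21.80 = 43.6.
Round up to the next whole participant.

n = 44 per group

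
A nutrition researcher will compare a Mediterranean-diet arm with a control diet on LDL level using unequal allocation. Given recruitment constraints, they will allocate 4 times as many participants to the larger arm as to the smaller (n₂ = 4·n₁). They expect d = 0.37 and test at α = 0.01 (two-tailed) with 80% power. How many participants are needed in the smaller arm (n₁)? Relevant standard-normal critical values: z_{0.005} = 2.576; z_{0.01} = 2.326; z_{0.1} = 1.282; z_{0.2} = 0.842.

With allocation ratio k = n₂/n₁ = 4, Var(x̄₁−x̄₂) = σ²(1/n₁ + 1/(k·n₁)) = σ²·(k+1)/(k·n₁).
So n₁ = (1 + 1/k)·((z_{α/2} + z_β)/d)² = 1.250 × (3.418/0.37)².
n₁ = 1.250 × 85.34 = 106.7.
Round up: n₁ = 107, giving n₂ = 4 × 107 = 428.

n₁ = 107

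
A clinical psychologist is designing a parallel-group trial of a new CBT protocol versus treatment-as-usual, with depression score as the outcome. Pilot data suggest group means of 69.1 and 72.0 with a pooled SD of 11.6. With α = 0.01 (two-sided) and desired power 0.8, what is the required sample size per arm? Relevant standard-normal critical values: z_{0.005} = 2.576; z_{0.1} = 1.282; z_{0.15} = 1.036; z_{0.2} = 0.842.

n = 374 per group

Cohen's d = |M₁ − M₂| / SD_pooled = |69.1 − 72.0| / 11.6 = 2.9 / 11.6 = 0.250.
For two independent groups with equal n: n = 2·((z_{α/2} + z_β) / d)².
z_{α/2} + z_β = 2.576 + 0.842 = 3.418.
n = 2 × (3.418 / 0.250)² = 2 × 13.672² = 2 × 186.92 = 373.8.
Round up to the next whole participant.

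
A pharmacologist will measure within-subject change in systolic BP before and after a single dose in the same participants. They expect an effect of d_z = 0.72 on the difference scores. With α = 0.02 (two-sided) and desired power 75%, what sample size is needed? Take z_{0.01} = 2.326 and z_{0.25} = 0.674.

For a paired (one-sample on differences) test: n = ((z_{α/2} + z_β) / d)².
z_{α/2} + z_β = 2.326 + 0.674 = 3.000.
n = (3.000 / 0.72)² = 4.167² = 17.36.
Round up.

n = 18 pairs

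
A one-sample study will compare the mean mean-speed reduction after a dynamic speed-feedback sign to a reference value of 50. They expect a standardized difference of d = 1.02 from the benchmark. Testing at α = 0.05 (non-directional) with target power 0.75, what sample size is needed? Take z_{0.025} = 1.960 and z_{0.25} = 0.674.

For a one-sample test: n = ((z_{α/2} + z_β) / d)².
z_{α/2} + z_β = 1.960 + 0.674 = 2.634.
n = (2.634 / 1.02)² = 2.582² = 6.67.
Round up.

n = 7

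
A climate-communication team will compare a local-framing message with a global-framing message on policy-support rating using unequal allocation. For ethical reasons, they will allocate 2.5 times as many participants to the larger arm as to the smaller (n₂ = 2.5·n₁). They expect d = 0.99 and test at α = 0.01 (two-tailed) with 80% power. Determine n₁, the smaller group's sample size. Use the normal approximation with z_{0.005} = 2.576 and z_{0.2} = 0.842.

n₁ = 17

With allocation ratio k = n₂/n₁ = 2.5, Var(x̄₁−x̄₂) = σ²(1/n₁ + 1/(k·n₁)) = σ²·(k+1)/(k·n₁).
So n₁ = (1 + 1/k)·((z_{α/2} + z_β)/d)² = 1.400 × (3.418/0.99)².
n₁ = 1.400 × 11.92 = 16.7.
Round up: n₁ = 17, giving n₂ = ⌈2.5 × 17⌉ = ⌈42.5⌉ = 43.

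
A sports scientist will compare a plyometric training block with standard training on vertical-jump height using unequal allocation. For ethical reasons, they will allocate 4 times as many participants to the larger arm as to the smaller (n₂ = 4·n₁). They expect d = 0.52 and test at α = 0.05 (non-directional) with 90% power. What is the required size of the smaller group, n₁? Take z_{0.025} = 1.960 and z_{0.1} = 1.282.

With allocation ratio k = n₂/n₁ = 4, Var(x̄₁−x̄₂) = σ²(1/n₁ + 1/(k·n₁)) = σ²·(k+1)/(k·n₁).
So n₁ = (1 + 1/k)·((z_{α/2} + z_β)/d)² = 1.250 × (3.242/0.52)².
n₁ = 1.250 × 38.87 = 48.6.
Round up: n₁ = 49, giving n₂ = 4 × 49 = 196.

n₁ = 49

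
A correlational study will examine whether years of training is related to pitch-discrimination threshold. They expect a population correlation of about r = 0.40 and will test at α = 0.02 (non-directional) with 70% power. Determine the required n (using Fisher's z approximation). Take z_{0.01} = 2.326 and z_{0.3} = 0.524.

n = 49

Fisher's z: C = ½·ln((1+r)/(1−r)) = ½·ln(2.3333) = 0.4236.
n = ((z_{α/2} + z_β)/C)² + 3.
(2.326 + 0.524) / 0.4236 = 2.850 / 0.4236 = 6.728.
n = 6.728² + 3 = 45.27 + 3 = 48.3.
Round up.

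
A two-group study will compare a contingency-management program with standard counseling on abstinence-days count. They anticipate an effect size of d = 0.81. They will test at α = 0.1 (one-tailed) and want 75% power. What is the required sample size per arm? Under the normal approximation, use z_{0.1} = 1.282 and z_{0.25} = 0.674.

n = 12 per group

For two independent groups with equal n: n = 2·((z_{α} + z_β) / d)².
z_{α} + z_β = 1.282 + 0.674 = 1.956.
n = 2 × (1.956 / 0.81)² = 2 × 2.415² = 2 × 5.83 = 11.7.
Round up to the next whole participant.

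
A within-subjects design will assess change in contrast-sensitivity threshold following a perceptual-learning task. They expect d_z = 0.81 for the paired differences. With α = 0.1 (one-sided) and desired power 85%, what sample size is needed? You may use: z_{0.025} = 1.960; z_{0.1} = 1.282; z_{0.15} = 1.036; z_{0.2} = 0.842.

n = 9 pairs

For a paired (one-sample on differences) test: n = ((z_{α} + z_β) / d)².
z_{α} + z_β = 1.282 + 1.036 = 2.318.
n = (2.318 / 0.81)² = 2.862² = 8.19.
Round up.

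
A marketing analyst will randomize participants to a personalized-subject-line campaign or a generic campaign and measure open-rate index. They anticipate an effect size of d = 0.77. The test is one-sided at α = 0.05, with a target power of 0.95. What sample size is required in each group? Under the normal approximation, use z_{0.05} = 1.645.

n = 37 per group

For two independent groups with equal n: n = 2·((z_{α} + z_β) / d)².
z_{α} + z_β = 1.645 + 1.645 = 3.290.
n = 2 × (3.290 / 0.77)² = 2 × 4.273² = 2 × 18.26 = 36.5.
Round up to the next whole participant.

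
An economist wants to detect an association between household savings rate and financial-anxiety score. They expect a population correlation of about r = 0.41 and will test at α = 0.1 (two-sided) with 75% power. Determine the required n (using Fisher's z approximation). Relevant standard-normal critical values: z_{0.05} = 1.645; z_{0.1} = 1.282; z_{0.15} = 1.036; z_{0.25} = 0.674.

Fisher's z: C = ½·ln((1+r)/(1−r)) = ½·ln(2.3898) = 0.4356.
n = ((z_{α/2} + z_β)/C)² + 3.
(1.645 + 0.674) / 0.4356 = 2.319 / 0.4356 = 5.324.
n = 5.324² + 3 = 28.34 + 3 = 31.3.
Round up.

n = 32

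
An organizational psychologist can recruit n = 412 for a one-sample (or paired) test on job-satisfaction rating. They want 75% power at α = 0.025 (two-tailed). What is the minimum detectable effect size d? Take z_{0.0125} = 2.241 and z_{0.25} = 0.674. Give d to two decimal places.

For a single sample (or paired design) of n = 412: d_min = (z_{α/2} + z_β)/√n.
z-sum = 2.241 + 0.674 = 2.915.
d_min = 2.915 / √412 = 2.915 / 20.298 = 0.144.

d_min ≈ 0.14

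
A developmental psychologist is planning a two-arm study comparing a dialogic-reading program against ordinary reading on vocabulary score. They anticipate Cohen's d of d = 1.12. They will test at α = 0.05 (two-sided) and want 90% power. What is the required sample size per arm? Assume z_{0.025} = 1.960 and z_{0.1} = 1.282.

n = 17 per group

For two independent groups with equal n: n = 2·((z_{α/2} + z_β) / d)².
z_{α/2} + z_β = 1.960 + 1.282 = 3.242.
n = 2 × (3.242 / 1.12)² = 2 × 2.895² = 2 × 8.38 = 16.8.
Round up to the next whole participant.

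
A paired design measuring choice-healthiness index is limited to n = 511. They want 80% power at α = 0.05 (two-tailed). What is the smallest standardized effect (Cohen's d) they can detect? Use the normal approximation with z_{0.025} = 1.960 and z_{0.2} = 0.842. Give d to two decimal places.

d_min ≈ 0.12

For a single sample (or paired design) of n = 511: d_min = (z_{α/2} + z_β)/√n.
z-sum = 1.960 + 0.842 = 2.802.
d_min = 2.802 / √511 = 2.802 / 22.605 = 0.124.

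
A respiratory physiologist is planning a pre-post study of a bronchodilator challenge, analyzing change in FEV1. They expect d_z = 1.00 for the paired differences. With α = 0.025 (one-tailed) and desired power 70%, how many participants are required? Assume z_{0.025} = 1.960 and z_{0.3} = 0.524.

n = 7 pairs

For a paired (one-sample on differences) test: n = ((z_{α} + z_β) / d)².
z_{α} + z_β = 1.960 + 0.524 = 2.484.
n = (2.484 / 1.00)² = 2.484² = 6.17.
Round up.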